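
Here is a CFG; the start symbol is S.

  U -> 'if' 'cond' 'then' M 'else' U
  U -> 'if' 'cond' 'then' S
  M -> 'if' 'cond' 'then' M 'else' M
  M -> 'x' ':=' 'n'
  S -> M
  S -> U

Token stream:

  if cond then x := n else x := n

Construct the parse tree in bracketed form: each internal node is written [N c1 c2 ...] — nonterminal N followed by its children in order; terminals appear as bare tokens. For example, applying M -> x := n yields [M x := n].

[S [M if cond then [M x := n] else [M x := n]]]

S
M
if cond then M else M
if cond then x := n else M
if cond then x := n else x := n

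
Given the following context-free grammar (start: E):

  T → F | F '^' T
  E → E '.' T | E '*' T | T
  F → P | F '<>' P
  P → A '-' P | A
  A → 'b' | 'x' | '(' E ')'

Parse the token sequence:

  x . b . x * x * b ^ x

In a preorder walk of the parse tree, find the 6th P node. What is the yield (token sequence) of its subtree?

x

[E [E [E [E [E [T [F [P [A x]]]]] . [T [F [P [A b]]]]] . [T [F [P [A x]]]]] * [T [F [P [A x]]]]] * [T [F [P [A b]]] ^ [T [F [P [A x]]]]]]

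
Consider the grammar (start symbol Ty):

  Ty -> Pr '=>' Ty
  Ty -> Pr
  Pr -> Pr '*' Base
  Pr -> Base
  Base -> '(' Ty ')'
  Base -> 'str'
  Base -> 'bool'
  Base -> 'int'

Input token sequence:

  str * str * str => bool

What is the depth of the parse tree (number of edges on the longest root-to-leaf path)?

5

[Ty [Pr [Pr [Pr [Base str]] * [Base str]] * [Base str]] => [Ty [Pr [Base bool]]]]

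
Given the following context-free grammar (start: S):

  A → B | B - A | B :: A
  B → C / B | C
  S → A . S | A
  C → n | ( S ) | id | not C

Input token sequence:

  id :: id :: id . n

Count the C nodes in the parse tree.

4

[S [A [B [C id]] :: [A [B [C id]] :: [A [B [C id]]]]] . [S [A [B [C n]]]]]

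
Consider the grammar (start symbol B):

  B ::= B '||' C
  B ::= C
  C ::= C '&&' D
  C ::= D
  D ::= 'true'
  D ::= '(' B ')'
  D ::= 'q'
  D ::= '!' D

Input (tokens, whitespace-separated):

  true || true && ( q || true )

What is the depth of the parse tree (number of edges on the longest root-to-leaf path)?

[B [B [C [D true]]] || [C [C [D true]] && [D ( [B [B [C [D q]]] || [C [D true]]] )]]]

7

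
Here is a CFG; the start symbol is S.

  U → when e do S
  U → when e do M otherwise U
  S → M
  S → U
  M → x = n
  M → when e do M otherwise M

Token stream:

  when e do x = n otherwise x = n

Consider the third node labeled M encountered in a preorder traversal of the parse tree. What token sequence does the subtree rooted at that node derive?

x = n

[S [M when e do [M x = n] otherwise [M x = n]]]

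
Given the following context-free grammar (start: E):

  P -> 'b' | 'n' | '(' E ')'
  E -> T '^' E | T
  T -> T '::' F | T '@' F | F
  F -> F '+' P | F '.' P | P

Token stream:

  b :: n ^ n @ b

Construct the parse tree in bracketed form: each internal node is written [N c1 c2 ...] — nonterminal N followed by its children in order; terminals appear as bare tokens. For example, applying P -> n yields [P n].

[E [T [T [F [P b]]] :: [F [P n]]] ^ [E [T [T [F [P n]]] @ [F [P b]]]]]

E
T ^ E
T :: F ^ E
F :: F ^ E
P :: F ^ E
b :: F ^ E
b :: P ^ E
b :: n ^ E
b :: n ^ T
b :: n ^ T @ F
b :: n ^ F @ F
b :: n ^ P @ F
b :: n ^ n @ F
b :: n ^ n @ P
b :: n ^ n @ b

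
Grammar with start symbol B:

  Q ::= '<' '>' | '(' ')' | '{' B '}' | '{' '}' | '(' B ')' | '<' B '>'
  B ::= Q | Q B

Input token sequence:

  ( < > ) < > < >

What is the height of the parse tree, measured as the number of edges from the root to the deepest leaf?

[B [Q ( [B [Q < >]] )] [B [Q < >] [B [Q < >]]]]

4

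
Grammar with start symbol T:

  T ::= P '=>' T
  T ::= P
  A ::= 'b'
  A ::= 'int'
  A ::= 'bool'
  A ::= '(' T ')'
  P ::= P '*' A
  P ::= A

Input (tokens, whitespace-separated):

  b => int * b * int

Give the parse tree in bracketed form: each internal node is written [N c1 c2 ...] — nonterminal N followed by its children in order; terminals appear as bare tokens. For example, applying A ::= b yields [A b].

T
P => T
A => T
b => T
b => P
b => P * A
b => P * A * A
b => A * A * A
b => int * A * A
b => int * b * A
b => int * b * int

[T [P [A b]] => [T [P [P [P [A int]] * [A b]] * [A int]]]]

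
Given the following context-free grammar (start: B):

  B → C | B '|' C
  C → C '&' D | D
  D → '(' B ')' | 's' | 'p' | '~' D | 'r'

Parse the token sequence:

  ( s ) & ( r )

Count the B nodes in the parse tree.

[B [C [C [D ( [B [C [D s]]] )]] & [D ( [B [C [D r]]] )]]]

3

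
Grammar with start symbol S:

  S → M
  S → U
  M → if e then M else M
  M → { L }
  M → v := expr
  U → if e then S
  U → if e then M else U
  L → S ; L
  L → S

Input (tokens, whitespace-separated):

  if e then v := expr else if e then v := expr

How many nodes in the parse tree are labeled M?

[S [U if e then [M v := expr] else [U if e then [S [M v := expr]]]]]

2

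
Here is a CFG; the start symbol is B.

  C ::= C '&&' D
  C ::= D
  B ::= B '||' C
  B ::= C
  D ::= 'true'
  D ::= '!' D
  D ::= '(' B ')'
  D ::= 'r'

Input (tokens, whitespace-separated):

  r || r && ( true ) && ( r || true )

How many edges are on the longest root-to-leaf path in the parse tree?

7

[B [B [C [D r]]] || [C [C [C [D r]] && [D ( [B [C [D true]]] )]] && [D ( [B [B [C [D r]]] || [C [D true]]] )]]]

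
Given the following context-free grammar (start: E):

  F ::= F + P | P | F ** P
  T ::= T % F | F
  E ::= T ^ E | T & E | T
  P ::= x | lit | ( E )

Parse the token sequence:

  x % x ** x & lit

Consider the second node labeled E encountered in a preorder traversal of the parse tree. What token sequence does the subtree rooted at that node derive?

lit

[E [T [T [F [P x]]] % [F [F [P x]] ** [P x]]] & [E [T [F [P lit]]]]]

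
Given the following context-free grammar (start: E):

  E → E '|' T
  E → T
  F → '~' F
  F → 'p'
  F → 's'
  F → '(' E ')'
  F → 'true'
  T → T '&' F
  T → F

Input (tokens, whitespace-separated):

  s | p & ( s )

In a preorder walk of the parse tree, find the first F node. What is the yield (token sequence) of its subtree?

s

[E [E [T [F s]]] | [T [T [F p]] & [F ( [E [T [F s]]] )]]]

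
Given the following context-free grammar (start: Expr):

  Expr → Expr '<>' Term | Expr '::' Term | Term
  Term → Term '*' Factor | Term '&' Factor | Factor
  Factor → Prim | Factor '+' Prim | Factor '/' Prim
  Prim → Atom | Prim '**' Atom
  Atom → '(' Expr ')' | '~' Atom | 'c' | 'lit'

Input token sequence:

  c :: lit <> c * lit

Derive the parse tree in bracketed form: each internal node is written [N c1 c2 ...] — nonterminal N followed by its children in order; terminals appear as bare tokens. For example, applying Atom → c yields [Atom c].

[Expr [Expr [Expr [Term [Factor [Prim [Atom c]]]]] :: [Term [Factor [Prim [Atom lit]]]]] <> [Term [Term [Factor [Prim [Atom c]]]] * [Factor [Prim [Atom lit]]]]]

Expr
Expr <> Term
Expr :: Term <> Term
Term :: Term <> Term
Factor :: Term <> Term
Prim :: Term <> Term
Atom :: Term <> Term
c :: Term <> Term
c :: Factor <> Term
c :: Prim <> Term
c :: Atom <> Term
c :: lit <> Term
c :: lit <> Term * Factor
c :: lit <> Factor * Factor
c :: lit <> Prim * Factor
c :: lit <> Atom * Factor
c :: lit <> c * Factor
c :: lit <> c * Prim
c :: lit <> c * Atom
c :: lit <> c * lit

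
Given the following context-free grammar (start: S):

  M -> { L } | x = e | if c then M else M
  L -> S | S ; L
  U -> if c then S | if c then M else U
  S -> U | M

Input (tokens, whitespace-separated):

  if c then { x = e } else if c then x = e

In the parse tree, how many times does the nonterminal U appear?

2

[S [U if c then [M { [L [S [M x = e]]] }] else [U if c then [S [M x = e]]]]]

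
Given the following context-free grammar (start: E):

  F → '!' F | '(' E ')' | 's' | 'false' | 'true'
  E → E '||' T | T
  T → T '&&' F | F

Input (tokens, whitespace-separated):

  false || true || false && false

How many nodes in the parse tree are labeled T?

4

[E [E [E [T [F false]]] || [T [F true]]] || [T [T [F false]] && [F false]]]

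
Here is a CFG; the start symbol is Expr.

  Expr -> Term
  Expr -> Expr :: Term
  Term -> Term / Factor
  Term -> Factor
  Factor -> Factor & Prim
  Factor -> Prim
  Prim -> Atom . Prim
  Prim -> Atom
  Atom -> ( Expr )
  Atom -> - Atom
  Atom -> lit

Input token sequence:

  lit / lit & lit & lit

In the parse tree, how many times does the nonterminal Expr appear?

1

[Expr [Term [Term [Factor [Prim [Atom lit]]]] / [Factor [Factor [Factor [Prim [Atom lit]]] & [Prim [Atom lit]]] & [Prim [Atom lit]]]]]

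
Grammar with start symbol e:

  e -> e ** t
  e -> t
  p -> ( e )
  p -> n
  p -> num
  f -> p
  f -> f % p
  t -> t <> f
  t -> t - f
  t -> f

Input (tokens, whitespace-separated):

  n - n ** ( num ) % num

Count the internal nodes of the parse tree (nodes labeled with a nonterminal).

[e [e [t [t [f [p n]]] - [f [p n]]]] ** [t [f [f [p ( [e [t [f [p num]]]] )]] % [p num]]]]

17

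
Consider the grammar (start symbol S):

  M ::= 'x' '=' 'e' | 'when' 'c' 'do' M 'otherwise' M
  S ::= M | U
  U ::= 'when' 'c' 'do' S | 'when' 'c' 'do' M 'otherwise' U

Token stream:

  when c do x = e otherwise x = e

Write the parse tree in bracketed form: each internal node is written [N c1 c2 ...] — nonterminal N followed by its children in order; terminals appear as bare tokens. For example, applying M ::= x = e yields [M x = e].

[S [M when c do [M x = e] otherwise [M x = e]]]

S
M
when c do M otherwise M
when c do x = e otherwise M
when c do x = e otherwise x = e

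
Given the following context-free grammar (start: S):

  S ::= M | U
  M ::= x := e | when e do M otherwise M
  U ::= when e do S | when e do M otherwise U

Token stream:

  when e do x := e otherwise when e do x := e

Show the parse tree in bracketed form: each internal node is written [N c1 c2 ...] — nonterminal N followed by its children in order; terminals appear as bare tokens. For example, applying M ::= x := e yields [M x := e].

S
U
when e do M otherwise U
when e do x := e otherwise U
when e do x := e otherwise when e do S
when e do x := e otherwise when e do M
when e do x := e otherwise when e do x := e

[S [U when e do [M x := e] otherwise [U when e do [S [M x := e]]]]]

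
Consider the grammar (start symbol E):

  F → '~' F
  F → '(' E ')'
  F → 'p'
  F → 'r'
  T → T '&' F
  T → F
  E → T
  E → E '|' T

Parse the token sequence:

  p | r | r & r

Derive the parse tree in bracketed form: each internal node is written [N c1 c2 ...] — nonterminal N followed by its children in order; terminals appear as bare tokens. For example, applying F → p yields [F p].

[E [E [E [T [F p]]] | [T [F r]]] | [T [T [F r]] & [F r]]]

E
E | T
E | T | T
T | T | T
F | T | T
p | T | T
p | F | T
p | r | T
p | r | T & F
p | r | F & F
p | r | r & F
p | r | r & r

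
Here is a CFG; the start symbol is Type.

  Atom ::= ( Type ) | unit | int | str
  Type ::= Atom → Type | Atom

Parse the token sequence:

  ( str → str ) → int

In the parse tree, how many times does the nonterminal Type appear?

4

[Type [Atom ( [Type [Atom str] → [Type [Atom str]]] )] → [Type [Atom int]]]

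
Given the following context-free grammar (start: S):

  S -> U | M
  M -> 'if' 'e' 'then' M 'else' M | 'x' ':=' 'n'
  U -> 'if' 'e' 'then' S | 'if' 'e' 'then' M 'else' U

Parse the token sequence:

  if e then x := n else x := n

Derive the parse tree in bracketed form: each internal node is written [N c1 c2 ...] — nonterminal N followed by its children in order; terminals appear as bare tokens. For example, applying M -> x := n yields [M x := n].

S
M
if e then M else M
if e then x := n else M
if e then x := n else x := n

[S [M if e then [M x := n] else [M x := n]]]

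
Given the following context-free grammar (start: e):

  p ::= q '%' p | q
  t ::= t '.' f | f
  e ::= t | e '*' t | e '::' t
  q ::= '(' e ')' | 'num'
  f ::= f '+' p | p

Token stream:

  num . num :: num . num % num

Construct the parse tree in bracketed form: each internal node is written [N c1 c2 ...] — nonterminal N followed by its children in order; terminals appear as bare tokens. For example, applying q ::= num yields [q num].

[e [e [t [t [f [p [q num]]]] . [f [p [q num]]]]] :: [t [t [f [p [q num]]]] . [f [p [q num] % [p [q num]]]]]]

e
e :: t
t :: t
t . f :: t
f . f :: t
p . f :: t
q . f :: t
num . f :: t
num . p :: t
num . q :: t
num . num :: t
num . num :: t . f
num . num :: f . f
num . num :: p . f
num . num :: q . f
num . num :: num . f
num . num :: num . p
num . num :: num . q % p
num . num :: num . num % p
num . num :: num . num % q
num . num :: num . num % num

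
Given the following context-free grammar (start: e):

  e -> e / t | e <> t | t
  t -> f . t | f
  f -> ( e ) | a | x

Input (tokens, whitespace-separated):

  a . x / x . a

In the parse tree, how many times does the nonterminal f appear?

[e [e [t [f a] . [t [f x]]]] / [t [f x] . [t [f a]]]]

4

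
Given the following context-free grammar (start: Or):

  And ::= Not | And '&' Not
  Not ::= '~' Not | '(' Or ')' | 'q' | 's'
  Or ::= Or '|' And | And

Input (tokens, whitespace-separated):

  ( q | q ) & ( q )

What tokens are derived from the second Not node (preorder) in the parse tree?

q

[Or [And [And [Not ( [Or [Or [And [Not q]]] | [And [Not q]]] )]] & [Not ( [Or [And [Not q]]] )]]]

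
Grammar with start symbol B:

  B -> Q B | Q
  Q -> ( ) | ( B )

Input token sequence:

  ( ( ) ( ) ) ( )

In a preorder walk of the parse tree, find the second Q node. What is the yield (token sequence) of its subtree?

[B [Q ( [B [Q ( )] [B [Q ( )]]] )] [B [Q ( )]]]

( )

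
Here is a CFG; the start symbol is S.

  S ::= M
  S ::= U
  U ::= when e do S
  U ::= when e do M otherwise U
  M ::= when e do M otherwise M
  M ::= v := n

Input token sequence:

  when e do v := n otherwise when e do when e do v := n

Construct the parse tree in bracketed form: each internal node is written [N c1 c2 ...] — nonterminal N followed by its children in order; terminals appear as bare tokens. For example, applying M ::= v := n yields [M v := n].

S
U
when e do M otherwise U
when e do v := n otherwise U
when e do v := n otherwise when e do S
when e do v := n otherwise when e do U
when e do v := n otherwise when e do when e do S
when e do v := n otherwise when e do when e do M
when e do v := n otherwise when e do when e do v := n

[S [U when e do [M v := n] otherwise [U when e do [S [U when e do [S [M v := n]]]]]]]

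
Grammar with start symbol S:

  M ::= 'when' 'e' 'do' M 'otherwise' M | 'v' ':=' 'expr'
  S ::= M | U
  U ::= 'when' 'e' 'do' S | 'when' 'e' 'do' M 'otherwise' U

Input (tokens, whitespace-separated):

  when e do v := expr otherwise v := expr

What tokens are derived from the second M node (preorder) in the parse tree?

[S [M when e do [M v := expr] otherwise [M v := expr]]]

v := expr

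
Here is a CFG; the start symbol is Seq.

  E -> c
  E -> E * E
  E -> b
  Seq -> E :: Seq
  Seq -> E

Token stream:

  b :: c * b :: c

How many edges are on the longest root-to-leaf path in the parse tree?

[Seq [E b] :: [Seq [E [E c] * [E b]] :: [Seq [E c]]]]

4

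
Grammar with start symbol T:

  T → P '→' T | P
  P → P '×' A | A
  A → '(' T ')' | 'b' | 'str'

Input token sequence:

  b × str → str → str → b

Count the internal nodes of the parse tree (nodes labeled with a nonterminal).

14

[T [P [P [A b]] × [A str]] → [T [P [A str]] → [T [P [A str]] → [T [P [A b]]]]]]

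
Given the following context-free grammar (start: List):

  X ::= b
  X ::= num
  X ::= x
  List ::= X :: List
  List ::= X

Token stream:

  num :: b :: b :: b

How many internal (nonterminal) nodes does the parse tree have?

[List [X num] :: [List [X b] :: [List [X b] :: [List [X b]]]]]

8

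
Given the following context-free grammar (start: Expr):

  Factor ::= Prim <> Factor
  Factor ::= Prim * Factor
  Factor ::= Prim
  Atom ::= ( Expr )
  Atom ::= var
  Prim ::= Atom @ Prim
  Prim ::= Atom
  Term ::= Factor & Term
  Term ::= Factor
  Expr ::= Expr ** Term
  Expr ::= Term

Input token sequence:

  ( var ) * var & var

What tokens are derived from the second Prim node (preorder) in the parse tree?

[Expr [Term [Factor [Prim [Atom ( [Expr [Term [Factor [Prim [Atom var]]]]] )]] * [Factor [Prim [Atom var]]]] & [Term [Factor [Prim [Atom var]]]]]]

var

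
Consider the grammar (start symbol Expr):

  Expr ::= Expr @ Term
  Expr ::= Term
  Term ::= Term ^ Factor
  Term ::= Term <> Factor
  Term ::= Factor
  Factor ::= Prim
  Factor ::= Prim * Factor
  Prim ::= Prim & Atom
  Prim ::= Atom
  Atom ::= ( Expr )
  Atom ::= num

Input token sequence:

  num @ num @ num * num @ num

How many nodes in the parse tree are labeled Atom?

5

[Expr [Expr [Expr [Expr [Term [Factor [Prim [Atom num]]]]] @ [Term [Factor [Prim [Atom num]]]]] @ [Term [Factor [Prim [Atom num]] * [Factor [Prim [Atom num]]]]]] @ [Term [Factor [Prim [Atom num]]]]]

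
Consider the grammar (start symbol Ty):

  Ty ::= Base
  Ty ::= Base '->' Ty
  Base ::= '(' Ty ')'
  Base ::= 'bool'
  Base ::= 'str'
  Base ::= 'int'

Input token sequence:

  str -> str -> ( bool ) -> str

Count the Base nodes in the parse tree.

[Ty [Base str] -> [Ty [Base str] -> [Ty [Base ( [Ty [Base bool]] )] -> [Ty [Base str]]]]]

5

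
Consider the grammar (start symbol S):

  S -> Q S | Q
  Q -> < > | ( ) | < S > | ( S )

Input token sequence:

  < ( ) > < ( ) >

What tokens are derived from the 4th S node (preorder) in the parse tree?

( )

[S [Q < [S [Q ( )]] >] [S [Q < [S [Q ( )]] >]]]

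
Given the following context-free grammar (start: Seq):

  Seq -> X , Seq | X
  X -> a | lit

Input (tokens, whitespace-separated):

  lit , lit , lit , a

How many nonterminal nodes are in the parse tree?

8

[Seq [X lit] , [Seq [X lit] , [Seq [X lit] , [Seq [X a]]]]]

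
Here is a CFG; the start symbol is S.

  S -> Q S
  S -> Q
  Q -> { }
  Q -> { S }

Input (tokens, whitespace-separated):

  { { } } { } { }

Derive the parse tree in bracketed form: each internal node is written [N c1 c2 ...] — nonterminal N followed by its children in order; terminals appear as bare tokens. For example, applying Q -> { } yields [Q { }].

[S [Q { [S [Q { }]] }] [S [Q { }] [S [Q { }]]]]

S
Q S
{ S } S
{ Q } S
{ { } } S
{ { } } Q S
{ { } } { } S
{ { } } { } Q
{ { } } { } { }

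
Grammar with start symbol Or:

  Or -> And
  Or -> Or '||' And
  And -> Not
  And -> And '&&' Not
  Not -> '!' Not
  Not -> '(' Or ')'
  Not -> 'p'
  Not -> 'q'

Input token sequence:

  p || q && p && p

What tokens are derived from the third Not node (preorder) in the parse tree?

p

[Or [Or [And [Not p]]] || [And [And [And [Not q]] && [Not p]] && [Not p]]]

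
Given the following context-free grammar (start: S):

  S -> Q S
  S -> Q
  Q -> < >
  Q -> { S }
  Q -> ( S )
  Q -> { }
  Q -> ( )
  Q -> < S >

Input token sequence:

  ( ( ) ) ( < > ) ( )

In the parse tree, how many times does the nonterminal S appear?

5

[S [Q ( [S [Q ( )]] )] [S [Q ( [S [Q < >]] )] [S [Q ( )]]]]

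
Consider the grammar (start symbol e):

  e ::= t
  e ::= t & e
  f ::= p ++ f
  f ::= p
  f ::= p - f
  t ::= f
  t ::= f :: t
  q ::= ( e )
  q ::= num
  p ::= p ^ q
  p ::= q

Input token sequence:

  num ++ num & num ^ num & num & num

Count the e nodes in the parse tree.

4

[e [t [f [p [q num]] ++ [f [p [q num]]]]] & [e [t [f [p [p [q num]] ^ [q num]]]] & [e [t [f [p [q num]]]] & [e [t [f [p [q num]]]]]]]]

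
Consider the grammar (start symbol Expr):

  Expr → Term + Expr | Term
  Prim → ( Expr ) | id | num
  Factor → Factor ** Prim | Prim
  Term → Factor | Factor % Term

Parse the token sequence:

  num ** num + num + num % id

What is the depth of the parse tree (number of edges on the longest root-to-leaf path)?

7

[Expr [Term [Factor [Factor [Prim num]] ** [Prim num]]] + [Expr [Term [Factor [Prim num]]] + [Expr [Term [Factor [Prim num]] % [Term [Factor [Prim id]]]]]]]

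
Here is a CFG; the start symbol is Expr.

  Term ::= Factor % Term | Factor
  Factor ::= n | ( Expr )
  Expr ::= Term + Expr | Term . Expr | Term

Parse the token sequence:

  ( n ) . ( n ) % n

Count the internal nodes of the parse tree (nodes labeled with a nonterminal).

[Expr [Term [Factor ( [Expr [Term [Factor n]]] )]] . [Expr [Term [Factor ( [Expr [Term [Factor n]]] )] % [Term [Factor n]]]]]

14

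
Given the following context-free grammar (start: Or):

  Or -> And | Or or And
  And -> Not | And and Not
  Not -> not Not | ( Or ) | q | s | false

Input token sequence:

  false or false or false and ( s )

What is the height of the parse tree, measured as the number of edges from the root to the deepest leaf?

[Or [Or [Or [And [Not false]]] or [And [Not false]]] or [And [And [Not false]] and [Not ( [Or [And [Not s]]] )]]]

6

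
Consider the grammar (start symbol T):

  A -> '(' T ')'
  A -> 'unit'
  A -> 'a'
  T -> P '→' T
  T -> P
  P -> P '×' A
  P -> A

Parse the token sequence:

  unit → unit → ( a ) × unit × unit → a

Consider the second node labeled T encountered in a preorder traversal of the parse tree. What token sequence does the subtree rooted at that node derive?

[T [P [A unit]] → [T [P [A unit]] → [T [P [P [P [A ( [T [P [A a]]] )]] × [A unit]] × [A unit]] → [T [P [A a]]]]]]

unit → ( a ) × unit × unit → a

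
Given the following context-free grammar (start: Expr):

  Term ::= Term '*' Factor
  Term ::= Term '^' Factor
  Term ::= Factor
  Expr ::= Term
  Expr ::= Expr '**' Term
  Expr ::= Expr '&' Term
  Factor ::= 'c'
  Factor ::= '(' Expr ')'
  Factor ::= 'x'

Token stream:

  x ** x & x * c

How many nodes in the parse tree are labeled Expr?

3

[Expr [Expr [Expr [Term [Factor x]]] ** [Term [Factor x]]] & [Term [Term [Factor x]] * [Factor c]]]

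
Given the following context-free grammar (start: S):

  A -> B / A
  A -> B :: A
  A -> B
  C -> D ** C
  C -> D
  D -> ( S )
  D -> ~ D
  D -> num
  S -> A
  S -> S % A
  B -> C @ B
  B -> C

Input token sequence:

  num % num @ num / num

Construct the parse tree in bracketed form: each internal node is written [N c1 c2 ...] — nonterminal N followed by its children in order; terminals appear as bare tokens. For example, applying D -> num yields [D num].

[S [S [A [B [C [D num]]]]] % [A [B [C [D num]] @ [B [C [D num]]]] / [A [B [C [D num]]]]]]

S
S % A
A % A
B % A
C % A
D % A
num % A
num % B / A
num % C @ B / A
num % D @ B / A
num % num @ B / A
num % num @ C / A
num % num @ D / A
num % num @ num / A
num % num @ num / B
num % num @ num / C
num % num @ num / D
num % num @ num / num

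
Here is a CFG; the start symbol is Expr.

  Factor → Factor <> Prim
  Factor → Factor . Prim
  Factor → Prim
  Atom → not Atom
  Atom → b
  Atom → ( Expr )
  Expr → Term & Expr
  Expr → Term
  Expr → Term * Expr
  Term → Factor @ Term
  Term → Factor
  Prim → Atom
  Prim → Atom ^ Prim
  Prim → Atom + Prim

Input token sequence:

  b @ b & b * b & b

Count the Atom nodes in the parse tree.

5

[Expr [Term [Factor [Prim [Atom b]]] @ [Term [Factor [Prim [Atom b]]]]] & [Expr [Term [Factor [Prim [Atom b]]]] * [Expr [Term [Factor [Prim [Atom b]]]] & [Expr [Term [Factor [Prim [Atom b]]]]]]]]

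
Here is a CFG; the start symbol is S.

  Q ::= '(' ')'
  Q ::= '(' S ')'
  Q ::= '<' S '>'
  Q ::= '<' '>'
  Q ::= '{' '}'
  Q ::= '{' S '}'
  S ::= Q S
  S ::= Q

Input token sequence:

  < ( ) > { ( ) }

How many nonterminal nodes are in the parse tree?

[S [Q < [S [Q ( )]] >] [S [Q { [S [Q ( )]] }]]]

8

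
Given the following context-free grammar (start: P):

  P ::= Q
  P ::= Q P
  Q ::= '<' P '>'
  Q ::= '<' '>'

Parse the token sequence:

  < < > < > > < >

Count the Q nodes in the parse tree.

4

[P [Q < [P [Q < >] [P [Q < >]]] >] [P [Q < >]]]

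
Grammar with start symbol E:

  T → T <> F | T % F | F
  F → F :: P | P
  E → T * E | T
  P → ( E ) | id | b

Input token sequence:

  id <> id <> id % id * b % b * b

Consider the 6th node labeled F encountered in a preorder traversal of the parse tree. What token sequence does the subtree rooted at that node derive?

b

[E [T [T [T [T [F [P id]]] <> [F [P id]]] <> [F [P id]]] % [F [P id]]] * [E [T [T [F [P b]]] % [F [P b]]] * [E [T [F [P b]]]]]]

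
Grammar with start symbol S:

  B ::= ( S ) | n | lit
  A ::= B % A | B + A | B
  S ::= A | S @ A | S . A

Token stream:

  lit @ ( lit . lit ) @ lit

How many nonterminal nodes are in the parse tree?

15

[S [S [S [A [B lit]]] @ [A [B ( [S [S [A [B lit]]] . [A [B lit]]] )]]] @ [A [B lit]]]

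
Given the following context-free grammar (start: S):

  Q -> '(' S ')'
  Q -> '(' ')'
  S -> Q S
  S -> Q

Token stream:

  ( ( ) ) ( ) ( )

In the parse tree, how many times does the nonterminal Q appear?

4

[S [Q ( [S [Q ( )]] )] [S [Q ( )] [S [Q ( )]]]]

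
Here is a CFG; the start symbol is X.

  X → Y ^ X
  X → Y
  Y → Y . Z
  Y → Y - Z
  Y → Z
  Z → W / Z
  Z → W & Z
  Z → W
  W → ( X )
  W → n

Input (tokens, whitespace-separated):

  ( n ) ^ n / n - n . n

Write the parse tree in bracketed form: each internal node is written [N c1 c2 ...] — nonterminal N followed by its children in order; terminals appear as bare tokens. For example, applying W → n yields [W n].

[X [Y [Z [W ( [X [Y [Z [W n]]]] )]]] ^ [X [Y [Y [Y [Z [W n] / [Z [W n]]]] - [Z [W n]]] . [Z [W n]]]]]

X
Y ^ X
Z ^ X
W ^ X
( X ) ^ X
( Y ) ^ X
( Z ) ^ X
( W ) ^ X
( n ) ^ X
( n ) ^ Y
( n ) ^ Y . Z
( n ) ^ Y - Z . Z
( n ) ^ Z - Z . Z
( n ) ^ W / Z - Z . Z
( n ) ^ n / Z - Z . Z
( n ) ^ n / W - Z . Z
( n ) ^ n / n - Z . Z
( n ) ^ n / n - W . Z
( n ) ^ n / n - n . Z
( n ) ^ n / n - n . W
( n ) ^ n / n - n . n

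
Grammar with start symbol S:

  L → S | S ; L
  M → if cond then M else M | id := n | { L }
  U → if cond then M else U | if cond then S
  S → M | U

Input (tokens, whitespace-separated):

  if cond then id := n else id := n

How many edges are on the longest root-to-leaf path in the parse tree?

[S [M if cond then [M id := n] else [M id := n]]]

3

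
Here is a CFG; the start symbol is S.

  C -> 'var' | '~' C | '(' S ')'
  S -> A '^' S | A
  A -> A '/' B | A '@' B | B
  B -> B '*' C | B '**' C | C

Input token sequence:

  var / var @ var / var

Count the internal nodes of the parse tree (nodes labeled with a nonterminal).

13

[S [A [A [A [A [B [C var]]] / [B [C var]]] @ [B [C var]]] / [B [C var]]]]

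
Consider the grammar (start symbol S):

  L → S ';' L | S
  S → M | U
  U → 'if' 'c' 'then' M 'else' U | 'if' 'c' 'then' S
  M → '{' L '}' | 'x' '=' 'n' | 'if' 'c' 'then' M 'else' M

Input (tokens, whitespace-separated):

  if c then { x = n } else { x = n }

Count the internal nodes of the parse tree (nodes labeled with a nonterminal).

[S [M if c then [M { [L [S [M x = n]]] }] else [M { [L [S [M x = n]]] }]]]

10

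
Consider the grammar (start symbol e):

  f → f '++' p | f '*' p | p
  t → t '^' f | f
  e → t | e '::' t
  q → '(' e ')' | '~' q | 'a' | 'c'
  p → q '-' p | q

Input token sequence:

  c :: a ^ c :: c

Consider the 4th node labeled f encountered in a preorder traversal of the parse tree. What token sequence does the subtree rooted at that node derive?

[e [e [e [t [f [p [q c]]]]] :: [t [t [f [p [q a]]]] ^ [f [p [q c]]]]] :: [t [f [p [q c]]]]]

c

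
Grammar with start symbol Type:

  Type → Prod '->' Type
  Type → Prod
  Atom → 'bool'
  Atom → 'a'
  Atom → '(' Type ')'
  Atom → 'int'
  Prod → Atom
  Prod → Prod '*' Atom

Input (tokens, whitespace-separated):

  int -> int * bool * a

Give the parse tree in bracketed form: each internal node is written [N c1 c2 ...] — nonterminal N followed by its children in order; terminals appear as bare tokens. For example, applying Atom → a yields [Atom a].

[Type [Prod [Atom int]] -> [Type [Prod [Prod [Prod [Atom int]] * [Atom bool]] * [Atom a]]]]

Type
Prod -> Type
Atom -> Type
int -> Type
int -> Prod
int -> Prod * Atom
int -> Prod * Atom * Atom
int -> Atom * Atom * Atom
int -> int * Atom * Atom
int -> int * bool * Atom
int -> int * bool * a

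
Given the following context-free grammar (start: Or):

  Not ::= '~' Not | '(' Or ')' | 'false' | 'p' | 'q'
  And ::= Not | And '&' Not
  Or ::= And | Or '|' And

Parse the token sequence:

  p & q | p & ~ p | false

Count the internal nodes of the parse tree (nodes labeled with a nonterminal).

[Or [Or [Or [And [And [Not p]] & [Not q]]] | [And [And [Not p]] & [Not ~ [Not p]]]] | [And [Not false]]]

14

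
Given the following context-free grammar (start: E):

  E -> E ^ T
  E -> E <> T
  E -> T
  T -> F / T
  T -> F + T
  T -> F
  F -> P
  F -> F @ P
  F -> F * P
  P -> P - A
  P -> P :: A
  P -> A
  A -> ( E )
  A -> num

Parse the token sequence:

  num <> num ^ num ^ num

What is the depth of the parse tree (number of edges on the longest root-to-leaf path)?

8

[E [E [E [E [T [F [P [A num]]]]] <> [T [F [P [A num]]]]] ^ [T [F [P [A num]]]]] ^ [T [F [P [A num]]]]]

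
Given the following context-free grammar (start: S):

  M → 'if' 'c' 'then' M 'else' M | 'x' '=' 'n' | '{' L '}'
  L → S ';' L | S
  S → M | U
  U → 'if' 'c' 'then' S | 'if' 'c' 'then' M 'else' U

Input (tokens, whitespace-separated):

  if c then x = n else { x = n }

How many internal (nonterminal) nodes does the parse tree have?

7

[S [M if c then [M x = n] else [M { [L [S [M x = n]]] }]]]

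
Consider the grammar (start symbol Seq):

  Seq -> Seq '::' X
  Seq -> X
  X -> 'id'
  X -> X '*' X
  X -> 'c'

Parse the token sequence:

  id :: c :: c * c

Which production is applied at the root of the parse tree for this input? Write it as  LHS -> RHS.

[Seq [Seq [Seq [X id]] :: [X c]] :: [X [X c] * [X c]]]

Seq -> Seq '::' X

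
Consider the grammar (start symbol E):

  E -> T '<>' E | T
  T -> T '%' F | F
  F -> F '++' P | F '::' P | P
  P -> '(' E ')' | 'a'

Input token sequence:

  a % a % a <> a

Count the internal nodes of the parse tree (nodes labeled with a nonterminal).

[E [T [T [T [F [P a]]] % [F [P a]]] % [F [P a]]] <> [E [T [F [P a]]]]]

14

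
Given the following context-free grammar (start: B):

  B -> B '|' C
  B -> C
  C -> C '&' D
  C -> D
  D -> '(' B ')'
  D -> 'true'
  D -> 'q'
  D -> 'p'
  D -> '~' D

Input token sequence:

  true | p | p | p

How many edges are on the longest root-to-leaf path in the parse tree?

[B [B [B [B [C [D true]]] | [C [D p]]] | [C [D p]]] | [C [D p]]]

6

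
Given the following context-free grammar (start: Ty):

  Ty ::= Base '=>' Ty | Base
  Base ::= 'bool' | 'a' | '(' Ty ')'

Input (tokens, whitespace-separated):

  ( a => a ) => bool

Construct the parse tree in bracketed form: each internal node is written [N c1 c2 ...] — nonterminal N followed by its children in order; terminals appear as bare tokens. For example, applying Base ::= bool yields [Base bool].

[Ty [Base ( [Ty [Base a] => [Ty [Base a]]] )] => [Ty [Base bool]]]

Ty
Base => Ty
( Ty ) => Ty
( Base => Ty ) => Ty
( a => Ty ) => Ty
( a => Base ) => Ty
( a => a ) => Ty
( a => a ) => Base
( a => a ) => bool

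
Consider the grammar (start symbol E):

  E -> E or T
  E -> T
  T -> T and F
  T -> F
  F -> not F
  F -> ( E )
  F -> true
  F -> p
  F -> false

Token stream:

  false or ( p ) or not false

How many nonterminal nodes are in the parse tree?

13

[E [E [E [T [F false]]] or [T [F ( [E [T [F p]]] )]]] or [T [F not [F false]]]]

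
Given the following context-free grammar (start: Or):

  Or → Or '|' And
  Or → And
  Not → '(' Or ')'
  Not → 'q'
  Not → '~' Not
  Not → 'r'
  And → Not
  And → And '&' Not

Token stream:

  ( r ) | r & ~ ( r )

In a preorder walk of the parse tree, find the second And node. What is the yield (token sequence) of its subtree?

[Or [Or [And [Not ( [Or [And [Not r]]] )]]] | [And [And [Not r]] & [Not ~ [Not ( [Or [And [Not r]]] )]]]]

r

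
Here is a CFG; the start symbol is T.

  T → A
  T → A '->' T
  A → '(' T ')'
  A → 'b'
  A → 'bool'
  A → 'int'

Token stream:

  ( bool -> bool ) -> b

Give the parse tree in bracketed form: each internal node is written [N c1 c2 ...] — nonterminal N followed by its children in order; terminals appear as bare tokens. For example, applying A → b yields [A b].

[T [A ( [T [A bool] -> [T [A bool]]] )] -> [T [A b]]]

T
A -> T
( T ) -> T
( A -> T ) -> T
( bool -> T ) -> T
( bool -> A ) -> T
( bool -> bool ) -> T
( bool -> bool ) -> A
( bool -> bool ) -> b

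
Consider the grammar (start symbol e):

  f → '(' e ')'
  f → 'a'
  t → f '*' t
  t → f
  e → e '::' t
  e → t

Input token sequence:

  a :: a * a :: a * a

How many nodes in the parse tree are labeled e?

3

[e [e [e [t [f a]]] :: [t [f a] * [t [f a]]]] :: [t [f a] * [t [f a]]]]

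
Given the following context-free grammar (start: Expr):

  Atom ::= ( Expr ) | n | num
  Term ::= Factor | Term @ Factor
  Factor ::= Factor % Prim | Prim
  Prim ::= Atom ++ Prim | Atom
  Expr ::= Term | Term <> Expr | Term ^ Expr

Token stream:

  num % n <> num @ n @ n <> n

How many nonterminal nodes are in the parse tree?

[Expr [Term [Factor [Factor [Prim [Atom num]]] % [Prim [Atom n]]]] <> [Expr [Term [Term [Term [Factor [Prim [Atom num]]]] @ [Factor [Prim [Atom n]]]] @ [Factor [Prim [Atom n]]]] <> [Expr [Term [Factor [Prim [Atom n]]]]]]]

26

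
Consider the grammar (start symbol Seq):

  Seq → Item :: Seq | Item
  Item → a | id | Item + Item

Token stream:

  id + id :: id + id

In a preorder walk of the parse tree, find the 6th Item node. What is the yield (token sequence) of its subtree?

[Seq [Item [Item id] + [Item id]] :: [Seq [Item [Item id] + [Item id]]]]

id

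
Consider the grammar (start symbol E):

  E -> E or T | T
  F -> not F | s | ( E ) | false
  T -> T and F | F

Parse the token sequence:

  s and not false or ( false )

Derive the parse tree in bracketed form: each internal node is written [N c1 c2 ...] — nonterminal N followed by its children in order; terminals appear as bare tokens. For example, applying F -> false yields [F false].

[E [E [T [T [F s]] and [F not [F false]]]] or [T [F ( [E [T [F false]]] )]]]

E
E or T
T or T
T and F or T
F and F or T
s and F or T
s and not F or T
s and not false or T
s and not false or F
s and not false or ( E )
s and not false or ( T )
s and not false or ( F )
s and not false or ( false )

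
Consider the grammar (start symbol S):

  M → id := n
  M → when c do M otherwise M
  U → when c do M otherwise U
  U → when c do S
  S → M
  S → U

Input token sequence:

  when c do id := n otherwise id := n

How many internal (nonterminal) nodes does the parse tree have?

[S [M when c do [M id := n] otherwise [M id := n]]]

4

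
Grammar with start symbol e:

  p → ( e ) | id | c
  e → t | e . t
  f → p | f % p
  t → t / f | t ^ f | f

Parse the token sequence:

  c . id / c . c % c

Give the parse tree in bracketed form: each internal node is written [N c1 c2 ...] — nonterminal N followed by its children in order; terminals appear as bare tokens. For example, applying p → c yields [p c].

[e [e [e [t [f [p c]]]] . [t [t [f [p id]]] / [f [p c]]]] . [t [f [f [p c]] % [p c]]]]

e
e . t
e . t . t
t . t . t
f . t . t
p . t . t
c . t . t
c . t / f . t
c . f / f . t
c . p / f . t
c . id / f . t
c . id / p . t
c . id / c . t
c . id / c . f
c . id / c . f % p
c . id / c . p % p
c . id / c . c % p
c . id / c . c % c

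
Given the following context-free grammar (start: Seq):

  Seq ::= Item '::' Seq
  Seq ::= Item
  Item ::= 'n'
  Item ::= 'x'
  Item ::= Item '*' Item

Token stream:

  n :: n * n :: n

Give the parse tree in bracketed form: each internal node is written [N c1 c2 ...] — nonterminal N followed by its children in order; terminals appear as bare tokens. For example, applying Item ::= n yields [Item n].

Seq
Item :: Seq
n :: Seq
n :: Item :: Seq
n :: Item * Item :: Seq
n :: n * Item :: Seq
n :: n * n :: Seq
n :: n * n :: Item
n :: n * n :: n

[Seq [Item n] :: [Seq [Item [Item n] * [Item n]] :: [Seq [Item n]]]]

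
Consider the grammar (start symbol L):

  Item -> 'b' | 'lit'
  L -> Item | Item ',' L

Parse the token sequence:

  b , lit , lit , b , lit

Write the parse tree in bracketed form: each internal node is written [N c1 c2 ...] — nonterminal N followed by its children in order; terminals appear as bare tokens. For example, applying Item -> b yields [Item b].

[L [Item b] , [L [Item lit] , [L [Item lit] , [L [Item b] , [L [Item lit]]]]]]

L
Item , L
b , L
b , Item , L
b , lit , L
b , lit , Item , L
b , lit , lit , L
b , lit , lit , Item , L
b , lit , lit , b , L
b , lit , lit , b , Item
b , lit , lit , b , lit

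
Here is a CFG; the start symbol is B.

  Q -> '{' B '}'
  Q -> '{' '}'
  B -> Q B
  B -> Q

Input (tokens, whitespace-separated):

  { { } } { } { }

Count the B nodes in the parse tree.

[B [Q { [B [Q { }]] }] [B [Q { }] [B [Q { }]]]]

4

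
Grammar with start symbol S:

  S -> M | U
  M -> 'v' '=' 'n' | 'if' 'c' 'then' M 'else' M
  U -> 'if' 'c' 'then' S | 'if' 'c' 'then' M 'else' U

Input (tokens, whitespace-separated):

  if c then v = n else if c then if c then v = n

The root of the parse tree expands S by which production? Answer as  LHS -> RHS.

[S [U if c then [M v = n] else [U if c then [S [U if c then [S [M v = n]]]]]]]

S -> U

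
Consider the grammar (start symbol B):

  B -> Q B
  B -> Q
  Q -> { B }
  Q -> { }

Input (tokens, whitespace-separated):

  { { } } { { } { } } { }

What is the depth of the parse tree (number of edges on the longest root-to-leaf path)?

[B [Q { [B [Q { }]] }] [B [Q { [B [Q { }] [B [Q { }]]] }] [B [Q { }]]]]

6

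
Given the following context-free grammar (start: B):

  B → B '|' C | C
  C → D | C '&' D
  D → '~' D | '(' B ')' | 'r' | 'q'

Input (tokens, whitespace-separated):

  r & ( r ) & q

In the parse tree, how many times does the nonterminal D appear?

4

[B [C [C [C [D r]] & [D ( [B [C [D r]]] )]] & [D q]]]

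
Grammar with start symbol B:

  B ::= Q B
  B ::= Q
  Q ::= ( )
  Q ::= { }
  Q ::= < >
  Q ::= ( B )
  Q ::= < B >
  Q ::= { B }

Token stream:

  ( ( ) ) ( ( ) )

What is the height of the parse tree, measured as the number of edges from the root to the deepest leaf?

[B [Q ( [B [Q ( )]] )] [B [Q ( [B [Q ( )]] )]]]

5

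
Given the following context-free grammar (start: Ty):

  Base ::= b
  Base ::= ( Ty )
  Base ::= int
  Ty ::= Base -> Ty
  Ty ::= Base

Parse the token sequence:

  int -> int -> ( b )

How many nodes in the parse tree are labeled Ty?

4

[Ty [Base int] -> [Ty [Base int] -> [Ty [Base ( [Ty [Base b]] )]]]]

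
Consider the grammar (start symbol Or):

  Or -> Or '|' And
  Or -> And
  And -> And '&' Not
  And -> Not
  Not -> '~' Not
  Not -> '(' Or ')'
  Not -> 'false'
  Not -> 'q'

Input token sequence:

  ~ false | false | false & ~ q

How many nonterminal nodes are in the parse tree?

13

[Or [Or [Or [And [Not ~ [Not false]]]] | [And [Not false]]] | [And [And [Not false]] & [Not ~ [Not q]]]]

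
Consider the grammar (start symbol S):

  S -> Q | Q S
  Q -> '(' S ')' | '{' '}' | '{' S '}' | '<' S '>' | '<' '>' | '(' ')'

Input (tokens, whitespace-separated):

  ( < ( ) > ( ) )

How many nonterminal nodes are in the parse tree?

8

[S [Q ( [S [Q < [S [Q ( )]] >] [S [Q ( )]]] )]]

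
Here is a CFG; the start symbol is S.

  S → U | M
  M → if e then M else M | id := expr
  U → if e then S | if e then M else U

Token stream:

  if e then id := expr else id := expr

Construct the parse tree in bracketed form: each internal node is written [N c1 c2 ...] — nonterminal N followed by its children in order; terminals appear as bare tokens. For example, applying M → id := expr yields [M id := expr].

S
M
if e then M else M
if e then id := expr else M
if e then id := expr else id := expr

[S [M if e then [M id := expr] else [M id := expr]]]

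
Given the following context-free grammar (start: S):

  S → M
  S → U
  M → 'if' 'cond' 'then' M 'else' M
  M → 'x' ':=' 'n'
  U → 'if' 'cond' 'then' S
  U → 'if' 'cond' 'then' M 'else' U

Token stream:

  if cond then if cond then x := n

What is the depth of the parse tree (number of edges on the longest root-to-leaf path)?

6

[S [U if cond then [S [U if cond then [S [M x := n]]]]]]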